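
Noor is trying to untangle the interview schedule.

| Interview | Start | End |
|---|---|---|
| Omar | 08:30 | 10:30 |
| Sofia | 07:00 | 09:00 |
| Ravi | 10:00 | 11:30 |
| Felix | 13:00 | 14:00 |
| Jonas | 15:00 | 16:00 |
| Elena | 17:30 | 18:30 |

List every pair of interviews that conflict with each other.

Sorted by start: Sofia, Omar, Ravi, Felix, Jonas, Elena.
Omar starts before Sofia ends → Sofia and Omar overlap.
Ravi starts after Sofia ends, so nothing later overlaps Sofia either.
Ravi starts before Omar ends → Omar and Ravi overlap.
Felix starts after Omar ends, so nothing later overlaps Omar either.
Felix starts after Ravi ends, so nothing later overlaps Ravi either.
Jonas starts after Felix ends, so nothing later overlaps Felix either.
Elena starts after Jonas ends.

Omar & Ravi, Omar & Sofia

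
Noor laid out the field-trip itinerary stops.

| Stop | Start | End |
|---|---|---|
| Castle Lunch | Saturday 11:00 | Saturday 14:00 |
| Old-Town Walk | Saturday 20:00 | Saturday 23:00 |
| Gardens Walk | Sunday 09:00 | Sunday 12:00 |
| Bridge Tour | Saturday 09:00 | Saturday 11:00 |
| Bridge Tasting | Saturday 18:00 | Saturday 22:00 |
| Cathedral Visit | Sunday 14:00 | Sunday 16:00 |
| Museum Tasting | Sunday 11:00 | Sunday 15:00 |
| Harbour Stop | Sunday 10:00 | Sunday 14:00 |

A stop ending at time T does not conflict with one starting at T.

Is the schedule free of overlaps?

Sorted by start: Bridge Tour, Castle Lunch, Bridge Tasting, Old-Town Walk, Gardens Walk, Harbour Stop, Museum Tasting, Cathedral Visit.
Castle Lunch starts exactly when Bridge Tour ends (back-to-back, no overlap); Bridge Tour is clear from here.
Bridge Tasting starts after Castle Lunch ends; Castle Lunch is clear from here.
Old-Town Walk starts before Bridge Tasting ends → Bridge Tasting and Old-Town Walk overlap.
That's a conflict, so the schedule is not conflict-free.

No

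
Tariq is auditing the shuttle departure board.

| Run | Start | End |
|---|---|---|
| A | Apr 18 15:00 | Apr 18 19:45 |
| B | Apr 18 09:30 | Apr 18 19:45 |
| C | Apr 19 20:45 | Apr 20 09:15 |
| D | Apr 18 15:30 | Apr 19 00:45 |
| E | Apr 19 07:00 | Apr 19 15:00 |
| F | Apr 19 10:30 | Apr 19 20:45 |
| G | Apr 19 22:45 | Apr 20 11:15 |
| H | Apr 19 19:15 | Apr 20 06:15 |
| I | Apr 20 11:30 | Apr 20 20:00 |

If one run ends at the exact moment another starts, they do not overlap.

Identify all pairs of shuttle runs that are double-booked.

Sorted by start: B, A, D, E, F, H, C, G, I.
A starts before B ends → B and A overlap.
D starts before B ends → B and D overlap.
E starts after B ends; B is clear from here.
D starts before A ends → A and D overlap.
E starts after A ends; A is clear from here.
E starts after D ends; D is clear from here.
F starts before E ends → E and F overlap.
H starts after E ends; E is clear from here.
H starts before F ends → F and H overlap.
C starts exactly when F ends (back-to-back, no overlap); F is clear from here.
C starts before H ends → H and C overlap.
G starts before H ends → H and G overlap.
I starts after H ends.
G starts before C ends → C and G overlap.
I starts after C ends.
I starts after G ends.

A & B, A & D, B & D, C & G, C & H, E & F, F & H, G & H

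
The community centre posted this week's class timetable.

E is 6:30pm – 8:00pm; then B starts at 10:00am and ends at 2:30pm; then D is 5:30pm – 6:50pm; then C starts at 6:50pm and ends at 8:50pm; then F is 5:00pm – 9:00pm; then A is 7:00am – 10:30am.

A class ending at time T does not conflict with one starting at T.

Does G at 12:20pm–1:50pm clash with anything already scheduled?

A: ends 10:30am at or before G starts 12:20pm → clear.
B: starts 10:00am before G ends 1:50pm, and ends 2:30pm after G starts 12:20pm → overlap.
F: starts 5:00pm at or after G ends 1:50pm → clear.
D: starts 5:30pm at or after G ends 1:50pm → clear.
E: starts 6:30pm at or after G ends 1:50pm → clear.
C: starts 6:50pm at or after G ends 1:50pm → clear.
G overlaps B.

Yes — it overlaps B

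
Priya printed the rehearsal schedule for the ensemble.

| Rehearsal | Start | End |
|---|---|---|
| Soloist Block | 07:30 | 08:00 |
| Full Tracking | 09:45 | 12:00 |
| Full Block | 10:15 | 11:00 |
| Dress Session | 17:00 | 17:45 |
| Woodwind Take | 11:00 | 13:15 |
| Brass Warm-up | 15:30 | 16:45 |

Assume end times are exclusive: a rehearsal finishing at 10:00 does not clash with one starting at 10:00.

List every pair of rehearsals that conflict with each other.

Sorted by start: Soloist Block, Full Tracking, Full Block, Woodwind Take, Brass Warm-up, Dress Session.
Full Tracking starts after Soloist Block ends, so Soloist Block has no further overlaps.
Full Block starts before Full Tracking ends → Full Tracking and Full Block overlap.
Woodwind Take starts before Full Tracking ends → Full Tracking and Woodwind Take overlap.
Brass Warm-up starts after Full Tracking ends, so Full Tracking has no further overlaps.
Woodwind Take starts exactly when Full Block ends (back-to-back, no overlap), so Full Block has no further overlaps.
Brass Warm-up starts after Woodwind Take ends, so Woodwind Take has no further overlaps.
Dress Session starts after Brass Warm-up ends.

Full Block & Full Tracking, Full Tracking & Woodwind Take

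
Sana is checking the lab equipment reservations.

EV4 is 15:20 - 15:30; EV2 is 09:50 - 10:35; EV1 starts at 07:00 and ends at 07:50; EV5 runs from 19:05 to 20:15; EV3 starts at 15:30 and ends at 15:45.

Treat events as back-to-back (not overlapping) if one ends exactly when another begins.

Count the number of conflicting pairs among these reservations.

Sorted by start: EV1, EV2, EV4, EV3, EV5.
EV2 starts after EV1 ends — done with EV1.
EV4 starts after EV2 ends — done with EV2.
EV3 starts exactly when EV4 ends (back-to-back, no overlap) — done with EV4.
EV5 starts after EV3 ends.
No pair overlaps.

0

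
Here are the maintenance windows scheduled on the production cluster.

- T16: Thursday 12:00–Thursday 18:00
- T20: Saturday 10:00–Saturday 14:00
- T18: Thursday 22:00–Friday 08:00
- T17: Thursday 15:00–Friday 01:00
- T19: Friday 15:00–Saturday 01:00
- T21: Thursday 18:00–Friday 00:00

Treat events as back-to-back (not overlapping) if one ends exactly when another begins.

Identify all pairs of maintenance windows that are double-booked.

Two intervals overlap when each starts before the other ends.
Sorted by start: T16, T17, T21, T18, T19, T20.
T17 starts before T16 ends → T16 and T17 overlap.
T21 starts exactly when T16 ends (back-to-back, no overlap), so T16 has no further overlaps.
T21 starts before T17 ends → T17 and T21 overlap.
T18 starts before T17 ends → T17 and T18 overlap.
T19 starts after T17 ends, so T17 has no further overlaps.
T18 starts before T21 ends → T21 and T18 overlap.
T19 starts after T21 ends, so T21 has no further overlaps.
T19 starts after T18 ends, so T18 has no further overlaps.
T20 starts after T19 ends.

T16 & T17, T17 & T18, T17 & T21, T18 & T21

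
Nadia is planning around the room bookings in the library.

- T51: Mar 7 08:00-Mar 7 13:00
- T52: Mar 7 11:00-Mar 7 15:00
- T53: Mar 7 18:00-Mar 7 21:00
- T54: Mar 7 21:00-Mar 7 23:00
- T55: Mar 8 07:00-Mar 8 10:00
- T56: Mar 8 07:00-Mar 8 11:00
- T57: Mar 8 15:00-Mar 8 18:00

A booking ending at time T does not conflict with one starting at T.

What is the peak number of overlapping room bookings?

2

Walk through starts and ends in time order (an end at T is processed before a start at T):
Mar 7 08:00 start T51 → 1
Mar 7 11:00 start T52 → 2
Mar 7 13:00 end T51 → 1
Mar 7 15:00 end T52 → 0
Mar 7 18:00 start T53 → 1
Mar 7 21:00 end T53 → 0
Mar 7 21:00 start T54 → 1
Mar 7 23:00 end T54 → 0
Mar 8 07:00 start T55 → 1
Mar 8 07:00 start T56 → 2
Mar 8 10:00 end T55 → 1
Mar 8 11:00 end T56 → 0
Mar 8 15:00 start T57 → 1
Mar 8 18:00 end T57 → 0
Peak is 2, at Mar 7 11:00 (T51, T52).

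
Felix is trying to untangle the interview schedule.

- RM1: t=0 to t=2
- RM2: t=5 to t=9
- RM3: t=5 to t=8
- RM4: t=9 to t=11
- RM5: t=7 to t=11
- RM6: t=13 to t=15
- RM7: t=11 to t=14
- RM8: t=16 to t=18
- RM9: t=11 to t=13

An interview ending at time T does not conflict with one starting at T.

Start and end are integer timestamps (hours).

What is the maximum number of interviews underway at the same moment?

Walk through starts and ends in time order (an end at T is processed before a start at T):
t=0 start RM1 → 1
t=2 end RM1 → 0
t=5 start RM2 → 1
t=5 start RM3 → 2
t=7 start RM5 → 3
t=8 end RM3 → 2
t=9 end RM2 → 1
t=9 start RM4 → 2
t=11 end RM4 → 1
t=11 end RM5 → 0
t=11 start RM7 → 1
t=11 start RM9 → 2
t=13 end RM9 → 1
t=13 start RM6 → 2
t=14 end RM7 → 1
t=15 end RM6 → 0
t=16 start RM8 → 1
t=18 end RM8 → 0
Peak is 3, at t=7 (RM2, RM3, RM5).

3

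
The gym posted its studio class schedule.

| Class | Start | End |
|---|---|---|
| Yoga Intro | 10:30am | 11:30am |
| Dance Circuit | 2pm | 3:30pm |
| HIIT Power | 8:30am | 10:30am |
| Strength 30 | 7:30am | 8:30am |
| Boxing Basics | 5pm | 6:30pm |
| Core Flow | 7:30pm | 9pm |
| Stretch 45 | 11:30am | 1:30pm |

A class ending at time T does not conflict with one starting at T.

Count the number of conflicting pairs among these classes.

Sorted by start: Strength 30, HIIT Power, Yoga Intro, Stretch 45, Dance Circuit, Boxing Basics, Core Flow.
HIIT Power starts exactly when Strength 30 ends (back-to-back, no overlap) — done with Strength 30.
Yoga Intro starts exactly when HIIT Power ends (back-to-back, no overlap) — done with HIIT Power.
Stretch 45 starts exactly when Yoga Intro ends (back-to-back, no overlap) — done with Yoga Intro.
Dance Circuit starts after Stretch 45 ends — done with Stretch 45.
Boxing Basics starts after Dance Circuit ends — done with Dance Circuit.
Core Flow starts after Boxing Basics ends.
No pair overlaps.

0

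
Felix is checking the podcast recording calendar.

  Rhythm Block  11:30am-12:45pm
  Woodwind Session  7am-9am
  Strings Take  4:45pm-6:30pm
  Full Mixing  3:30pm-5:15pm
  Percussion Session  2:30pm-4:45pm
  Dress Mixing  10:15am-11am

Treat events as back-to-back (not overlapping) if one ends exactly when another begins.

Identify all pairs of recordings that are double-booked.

Sorted by start: Woodwind Session, Dress Mixing, Rhythm Block, Percussion Session, Full Mixing, Strings Take.
Dress Mixing starts after Woodwind Session ends, so nothing later overlaps Woodwind Session either.
Rhythm Block starts after Dress Mixing ends, so nothing later overlaps Dress Mixing either.
Percussion Session starts after Rhythm Block ends, so nothing later overlaps Rhythm Block either.
Full Mixing starts before Percussion Session ends → Percussion Session and Full Mixing overlap.
Strings Take starts exactly when Percussion Session ends (back-to-back, no overlap).
Strings Take starts before Full Mixing ends → Full Mixing and Strings Take overlap.

Full Mixing & Percussion Session, Full Mixing & Strings Take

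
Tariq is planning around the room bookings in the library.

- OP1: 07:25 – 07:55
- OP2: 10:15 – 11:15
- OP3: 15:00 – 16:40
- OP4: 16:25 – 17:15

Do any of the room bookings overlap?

Sorted by start: OP1, OP2, OP3, OP4.
OP2 starts after OP1 ends, so nothing later overlaps OP1 either.
OP3 starts after OP2 ends, so nothing later overlaps OP2 either.
OP4 starts before OP3 ends → OP3 and OP4 overlap.
That's a conflict, so the schedule is not conflict-free.

Yes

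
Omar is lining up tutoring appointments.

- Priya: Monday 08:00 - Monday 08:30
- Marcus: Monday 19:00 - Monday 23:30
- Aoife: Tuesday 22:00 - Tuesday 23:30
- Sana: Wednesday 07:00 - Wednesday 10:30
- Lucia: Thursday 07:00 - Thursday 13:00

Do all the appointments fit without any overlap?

Sorted by start: Priya, Marcus, Aoife, Sana, Lucia.
Marcus starts after Priya ends, so Priya has no further overlaps.
Aoife starts after Marcus ends, so Marcus has no further overlaps.
Sana starts after Aoife ends, so Aoife has no further overlaps.
Lucia starts after Sana ends.
Every pair is clear; the schedule has no overlaps.

Yes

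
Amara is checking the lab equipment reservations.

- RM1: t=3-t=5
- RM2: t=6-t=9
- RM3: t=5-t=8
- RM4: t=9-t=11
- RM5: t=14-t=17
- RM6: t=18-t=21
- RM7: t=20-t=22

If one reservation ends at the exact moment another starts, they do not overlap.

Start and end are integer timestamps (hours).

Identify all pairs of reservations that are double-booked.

RM2 & RM3, RM6 & RM7

Two intervals overlap when each starts before the other ends.
Sorted by start: RM1, RM3, RM2, RM4, RM5, RM6, RM7.
RM3 starts exactly when RM1 ends (back-to-back, no overlap); RM1 is clear from here.
RM2 starts before RM3 ends → RM3 and RM2 overlap.
RM4 starts after RM3 ends; RM3 is clear from here.
RM4 starts exactly when RM2 ends (back-to-back, no overlap); RM2 is clear from here.
RM5 starts after RM4 ends; RM4 is clear from here.
RM6 starts after RM5 ends; RM5 is clear from here.
RM7 starts before RM6 ends → RM6 and RM7 overlap.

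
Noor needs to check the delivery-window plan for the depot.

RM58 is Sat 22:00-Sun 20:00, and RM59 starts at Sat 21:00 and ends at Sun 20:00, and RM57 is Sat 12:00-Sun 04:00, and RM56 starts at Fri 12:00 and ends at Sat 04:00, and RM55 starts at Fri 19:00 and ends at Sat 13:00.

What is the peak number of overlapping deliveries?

Sort all start/end points and keep a running count:
Fri 12:00 start RM56 → 1
Fri 19:00 start RM55 → 2
Sat 04:00 end RM56 → 1
Sat 12:00 start RM57 → 2
Sat 13:00 end RM55 → 1
Sat 21:00 start RM59 → 2
Sat 22:00 start RM58 → 3
Sun 04:00 end RM57 → 2
Sun 20:00 end RM58 → 1
Sun 20:00 end RM59 → 0
Peak is 3, at Sat 22:00 (RM57, RM58, RM59).

3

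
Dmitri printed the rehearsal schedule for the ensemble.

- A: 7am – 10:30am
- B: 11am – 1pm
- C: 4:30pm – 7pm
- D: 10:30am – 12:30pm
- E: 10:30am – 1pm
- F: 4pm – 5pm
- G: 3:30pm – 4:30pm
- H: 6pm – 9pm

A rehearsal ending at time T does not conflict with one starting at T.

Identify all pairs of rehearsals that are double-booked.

B & D, B & E, C & F, C & H, D & E, F & G

Sorted by start: A, D, E, B, G, F, C, H.
D starts exactly when A ends (back-to-back, no overlap) — done with A.
E starts before D ends → D and E overlap.
B starts before D ends → D and B overlap.
G starts after D ends — done with D.
B starts before E ends → E and B overlap.
G starts after E ends — done with E.
G starts after B ends — done with B.
F starts before G ends → G and F overlap.
C starts exactly when G ends (back-to-back, no overlap) — done with G.
C starts before F ends → F and C overlap.
H starts after F ends.
H starts before C ends → C and H overlap.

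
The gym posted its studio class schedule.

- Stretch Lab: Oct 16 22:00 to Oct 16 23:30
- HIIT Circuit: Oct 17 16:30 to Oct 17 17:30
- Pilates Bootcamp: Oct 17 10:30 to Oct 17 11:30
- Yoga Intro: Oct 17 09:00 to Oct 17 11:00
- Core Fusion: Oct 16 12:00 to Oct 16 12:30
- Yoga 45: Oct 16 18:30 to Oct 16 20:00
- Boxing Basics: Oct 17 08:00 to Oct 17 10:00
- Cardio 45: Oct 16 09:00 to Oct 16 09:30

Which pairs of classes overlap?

Boxing Basics & Yoga Intro, Pilates Bootcamp & Yoga Intro

Sorted by start: Cardio 45, Core Fusion, Yoga 45, Stretch Lab, Boxing Basics, Yoga Intro, Pilates Bootcamp, HIIT Circuit.
Core Fusion starts after Cardio 45 ends — done with Cardio 45.
Yoga 45 starts after Core Fusion ends — done with Core Fusion.
Stretch Lab starts after Yoga 45 ends — done with Yoga 45.
Boxing Basics starts after Stretch Lab ends — done with Stretch Lab.
Yoga Intro starts before Boxing Basics ends → Boxing Basics and Yoga Intro overlap.
Pilates Bootcamp starts after Boxing Basics ends — done with Boxing Basics.
Pilates Bootcamp starts before Yoga Intro ends → Yoga Intro and Pilates Bootcamp overlap.
HIIT Circuit starts after Yoga Intro ends.
HIIT Circuit starts after Pilates Bootcamp ends.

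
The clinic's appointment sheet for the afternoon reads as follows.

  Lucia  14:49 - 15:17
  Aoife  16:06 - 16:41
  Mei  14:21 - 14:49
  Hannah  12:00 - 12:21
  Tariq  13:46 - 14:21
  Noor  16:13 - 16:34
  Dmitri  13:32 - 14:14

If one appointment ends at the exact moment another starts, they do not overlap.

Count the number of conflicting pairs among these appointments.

Sorted by start: Hannah, Dmitri, Tariq, Mei, Lucia, Aoife, Noor.
Dmitri starts after Hannah ends, so Hannah has no further overlaps.
Tariq starts before Dmitri ends → Dmitri and Tariq overlap.
Mei starts after Dmitri ends, so Dmitri has no further overlaps.
Mei starts exactly when Tariq ends (back-to-back, no overlap), so Tariq has no further overlaps.
Lucia starts exactly when Mei ends (back-to-back, no overlap), so Mei has no further overlaps.
Aoife starts after Lucia ends, so Lucia has no further overlaps.
Noor starts before Aoife ends → Aoife and Noor overlap.
Overlapping pairs: Aoife & Noor, Dmitri & Tariq — 2 in total.

2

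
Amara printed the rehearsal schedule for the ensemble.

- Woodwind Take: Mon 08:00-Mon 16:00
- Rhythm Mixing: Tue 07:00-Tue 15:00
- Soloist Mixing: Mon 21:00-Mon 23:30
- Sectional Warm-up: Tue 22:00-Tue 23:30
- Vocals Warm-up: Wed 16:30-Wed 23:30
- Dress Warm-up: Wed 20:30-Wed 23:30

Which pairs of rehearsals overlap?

Sorted by start: Woodwind Take, Soloist Mixing, Rhythm Mixing, Sectional Warm-up, Vocals Warm-up, Dress Warm-up.
Soloist Mixing starts after Woodwind Take ends; Woodwind Take is clear from here.
Rhythm Mixing starts after Soloist Mixing ends; Soloist Mixing is clear from here.
Sectional Warm-up starts after Rhythm Mixing ends; Rhythm Mixing is clear from here.
Vocals Warm-up starts after Sectional Warm-up ends; Sectional Warm-up is clear from here.
Dress Warm-up starts before Vocals Warm-up ends → Vocals Warm-up and Dress Warm-up overlap.

Dress Warm-up & Vocals Warm-up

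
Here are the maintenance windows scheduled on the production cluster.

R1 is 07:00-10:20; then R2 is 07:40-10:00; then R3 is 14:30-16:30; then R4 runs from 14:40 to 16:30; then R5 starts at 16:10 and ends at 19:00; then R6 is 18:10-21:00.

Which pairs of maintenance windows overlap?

Two intervals overlap when each starts before the other ends.
Sorted by start: R1, R2, R3, R4, R5, R6.
R2 starts before R1 ends → R1 and R2 overlap.
R3 starts after R1 ends; R1 is clear from here.
R3 starts after R2 ends; R2 is clear from here.
R4 starts before R3 ends → R3 and R4 overlap.
R5 starts before R3 ends → R3 and R5 overlap.
R6 starts after R3 ends.
R5 starts before R4 ends → R4 and R5 overlap.
R6 starts after R4 ends.
R6 starts before R5 ends → R5 and R6 overlap.

R1 & R2, R3 & R4, R3 & R5, R4 & R5, R5 & R6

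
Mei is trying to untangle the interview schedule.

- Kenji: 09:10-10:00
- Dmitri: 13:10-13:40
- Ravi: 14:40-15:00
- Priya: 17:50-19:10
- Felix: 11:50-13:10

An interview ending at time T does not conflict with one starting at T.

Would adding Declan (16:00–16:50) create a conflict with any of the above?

No — it doesn't clash with anything

Kenji: ends 10:00 at or before Declan starts 16:00 → clear.
Felix: ends 13:10 at or before Declan starts 16:00 → clear.
Dmitri: ends 13:40 at or before Declan starts 16:00 → clear.
Ravi: ends 15:00 at or before Declan starts 16:00 → clear.
Priya: starts 17:50 at or after Declan ends 16:50 → clear.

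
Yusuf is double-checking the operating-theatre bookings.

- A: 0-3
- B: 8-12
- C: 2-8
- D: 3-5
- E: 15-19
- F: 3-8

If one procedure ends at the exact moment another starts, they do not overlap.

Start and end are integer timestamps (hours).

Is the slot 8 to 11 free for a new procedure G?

A: ends 3 at or before G starts 8 → clear.
C: ends 8 at or before G starts 8 → clear.
D: ends 5 at or before G starts 8 → clear.
F: ends 8 at or before G starts 8 → clear.
B: starts 8 before G ends 11, and ends 12 after G starts 8 → overlap.
E: starts 15 at or after G ends 11 → clear.
G overlaps B.

No — it overlaps B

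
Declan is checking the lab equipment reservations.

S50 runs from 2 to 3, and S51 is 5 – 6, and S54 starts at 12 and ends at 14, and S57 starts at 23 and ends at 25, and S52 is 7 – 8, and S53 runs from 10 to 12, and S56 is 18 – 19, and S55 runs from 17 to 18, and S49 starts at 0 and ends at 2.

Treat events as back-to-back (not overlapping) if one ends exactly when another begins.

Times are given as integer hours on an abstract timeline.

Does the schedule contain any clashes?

No

Sorted by start: S49, S50, S51, S52, S53, S54, S55, S56, S57.
S50 starts exactly when S49 ends (back-to-back, no overlap), so nothing later overlaps S49 either.
S51 starts after S50 ends, so nothing later overlaps S50 either.
S52 starts after S51 ends, so nothing later overlaps S51 either.
S53 starts after S52 ends, so nothing later overlaps S52 either.
S54 starts exactly when S53 ends (back-to-back, no overlap), so nothing later overlaps S53 either.
S55 starts after S54 ends, so nothing later overlaps S54 either.
S56 starts exactly when S55 ends (back-to-back, no overlap), so nothing later overlaps S55 either.
S57 starts after S56 ends.
Every pair is clear; the schedule has no overlaps.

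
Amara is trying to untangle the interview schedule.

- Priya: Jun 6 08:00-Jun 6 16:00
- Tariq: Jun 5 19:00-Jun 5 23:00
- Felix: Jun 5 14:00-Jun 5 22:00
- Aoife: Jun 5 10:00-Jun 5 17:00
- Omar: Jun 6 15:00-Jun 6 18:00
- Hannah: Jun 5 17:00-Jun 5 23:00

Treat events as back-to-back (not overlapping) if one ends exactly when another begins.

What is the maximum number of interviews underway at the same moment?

3

Sort all start/end points and keep a running count:
Jun 5 10:00 start Aoife → 1
Jun 5 14:00 start Felix → 2
Jun 5 17:00 end Aoife → 1
Jun 5 17:00 start Hannah → 2
Jun 5 19:00 start Tariq → 3
Jun 5 22:00 end Felix → 2
Jun 5 23:00 end Hannah → 1
Jun 5 23:00 end Tariq → 0
Jun 6 08:00 start Priya → 1
Jun 6 15:00 start Omar → 2
Jun 6 16:00 end Priya → 1
Jun 6 18:00 end Omar → 0
Peak is 3, at Jun 5 19:00 (Felix, Hannah, Tariq).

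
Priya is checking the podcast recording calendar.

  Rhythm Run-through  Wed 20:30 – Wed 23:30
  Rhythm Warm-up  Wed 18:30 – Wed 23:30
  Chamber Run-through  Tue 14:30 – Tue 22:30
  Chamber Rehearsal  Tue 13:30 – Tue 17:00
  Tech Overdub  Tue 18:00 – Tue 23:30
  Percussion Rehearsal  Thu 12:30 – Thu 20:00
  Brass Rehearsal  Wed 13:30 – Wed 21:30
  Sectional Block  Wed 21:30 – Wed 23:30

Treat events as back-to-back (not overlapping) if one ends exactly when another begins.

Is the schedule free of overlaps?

Sorted by start: Chamber Rehearsal, Chamber Run-through, Tech Overdub, Brass Rehearsal, Rhythm Warm-up, Rhythm Run-through, Sectional Block, Percussion Rehearsal.
Chamber Run-through starts before Chamber Rehearsal ends → Chamber Rehearsal and Chamber Run-through overlap.
That's a conflict, so the schedule is not conflict-free.

No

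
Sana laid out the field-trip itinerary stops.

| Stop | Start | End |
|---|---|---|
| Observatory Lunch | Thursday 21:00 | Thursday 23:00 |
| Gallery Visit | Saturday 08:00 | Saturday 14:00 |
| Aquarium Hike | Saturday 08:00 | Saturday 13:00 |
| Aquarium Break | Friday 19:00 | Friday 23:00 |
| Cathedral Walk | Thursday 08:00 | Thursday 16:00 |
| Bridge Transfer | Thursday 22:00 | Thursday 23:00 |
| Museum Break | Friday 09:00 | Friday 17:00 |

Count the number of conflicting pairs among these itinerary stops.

2

Sorted by start: Cathedral Walk, Observatory Lunch, Bridge Transfer, Museum Break, Aquarium Break, Gallery Visit, Aquarium Hike.
Observatory Lunch starts after Cathedral Walk ends — done with Cathedral Walk.
Bridge Transfer starts before Observatory Lunch ends → Observatory Lunch and Bridge Transfer overlap.
Museum Break starts after Observatory Lunch ends — done with Observatory Lunch.
Museum Break starts after Bridge Transfer ends — done with Bridge Transfer.
Aquarium Break starts after Museum Break ends — done with Museum Break.
Gallery Visit starts after Aquarium Break ends — done with Aquarium Break.
Aquarium Hike starts before Gallery Visit ends → Gallery Visit and Aquarium Hike overlap.
Overlapping pairs: Aquarium Hike & Gallery Visit, Bridge Transfer & Observatory Lunch — 2 in total.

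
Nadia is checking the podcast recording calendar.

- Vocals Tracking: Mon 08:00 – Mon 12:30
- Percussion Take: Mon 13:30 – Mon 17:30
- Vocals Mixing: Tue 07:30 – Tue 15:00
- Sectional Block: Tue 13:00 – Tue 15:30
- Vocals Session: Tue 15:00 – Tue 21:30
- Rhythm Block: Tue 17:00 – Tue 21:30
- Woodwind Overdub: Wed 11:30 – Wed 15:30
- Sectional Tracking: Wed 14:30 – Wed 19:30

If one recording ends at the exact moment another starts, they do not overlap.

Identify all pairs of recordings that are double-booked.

Sorted by start: Vocals Tracking, Percussion Take, Vocals Mixing, Sectional Block, Vocals Session, Rhythm Block, Woodwind Overdub, Sectional Tracking.
Percussion Take starts after Vocals Tracking ends, so nothing later overlaps Vocals Tracking either.
Vocals Mixing starts after Percussion Take ends, so nothing later overlaps Percussion Take either.
Sectional Block starts before Vocals Mixing ends → Vocals Mixing and Sectional Block overlap.
Vocals Session starts exactly when Vocals Mixing ends (back-to-back, no overlap), so nothing later overlaps Vocals Mixing either.
Vocals Session starts before Sectional Block ends → Sectional Block and Vocals Session overlap.
Rhythm Block starts after Sectional Block ends, so nothing later overlaps Sectional Block either.
Rhythm Block starts before Vocals Session ends → Vocals Session and Rhythm Block overlap.
Woodwind Overdub starts after Vocals Session ends, so nothing later overlaps Vocals Session either.
Woodwind Overdub starts after Rhythm Block ends, so nothing later overlaps Rhythm Block either.
Sectional Tracking starts before Woodwind Overdub ends → Woodwind Overdub and Sectional Tracking overlap.

Rhythm Block & Vocals Session, Sectional Block & Vocals Mixing, Sectional Block & Vocals Session, Sectional Tracking & Woodwind Overdub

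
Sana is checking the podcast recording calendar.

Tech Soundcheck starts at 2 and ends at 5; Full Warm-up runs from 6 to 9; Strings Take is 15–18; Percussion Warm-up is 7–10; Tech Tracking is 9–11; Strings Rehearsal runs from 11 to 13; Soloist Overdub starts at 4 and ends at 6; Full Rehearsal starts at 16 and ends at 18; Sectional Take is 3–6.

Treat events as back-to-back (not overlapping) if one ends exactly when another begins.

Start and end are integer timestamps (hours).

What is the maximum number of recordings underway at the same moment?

3

Walk through starts and ends in time order (an end at T is processed before a start at T):
2 start Tech Soundcheck → 1
3 start Sectional Take → 2
4 start Soloist Overdub → 3
5 end Tech Soundcheck → 2
6 end Sectional Take → 1
6 end Soloist Overdub → 0
6 start Full Warm-up → 1
7 start Percussion Warm-up → 2
9 end Full Warm-up → 1
9 start Tech Tracking → 2
10 end Percussion Warm-up → 1
11 end Tech Tracking → 0
11 start Strings Rehearsal → 1
13 end Strings Rehearsal → 0
15 start Strings Take → 1
16 start Full Rehearsal → 2
18 end Full Rehearsal → 1
18 end Strings Take → 0
Peak is 3, at 4 (Sectional Take, Soloist Overdub, Tech Soundcheck).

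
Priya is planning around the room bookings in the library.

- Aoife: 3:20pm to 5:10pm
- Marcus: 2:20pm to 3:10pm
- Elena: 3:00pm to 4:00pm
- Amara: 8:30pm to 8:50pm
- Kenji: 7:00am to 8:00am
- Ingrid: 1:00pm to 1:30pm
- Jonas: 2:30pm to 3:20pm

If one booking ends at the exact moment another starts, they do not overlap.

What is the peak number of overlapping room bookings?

Sort all start/end points and keep a running count:
7:00am start Kenji → 1
8:00am end Kenji → 0
1:00pm start Ingrid → 1
1:30pm end Ingrid → 0
2:20pm start Marcus → 1
2:30pm start Jonas → 2
3:00pm start Elena → 3
3:10pm end Marcus → 2
3:20pm end Jonas → 1
3:20pm start Aoife → 2
4:00pm end Elena → 1
5:10pm end Aoife → 0
8:30pm start Amara → 1
8:50pm end Amara → 0
Peak is 3, at 3:00pm (Elena, Jonas, Marcus).

3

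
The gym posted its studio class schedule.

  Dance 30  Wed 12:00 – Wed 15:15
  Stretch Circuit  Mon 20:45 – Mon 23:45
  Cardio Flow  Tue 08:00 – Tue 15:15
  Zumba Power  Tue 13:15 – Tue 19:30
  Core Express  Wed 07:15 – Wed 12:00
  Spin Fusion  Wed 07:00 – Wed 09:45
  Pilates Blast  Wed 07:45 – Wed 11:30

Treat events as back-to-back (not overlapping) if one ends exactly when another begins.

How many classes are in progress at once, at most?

Walk through starts and ends in time order (an end at T is processed before a start at T):
Mon 20:45 start Stretch Circuit → 1
Mon 23:45 end Stretch Circuit → 0
Tue 08:00 start Cardio Flow → 1
Tue 13:15 start Zumba Power → 2
Tue 15:15 end Cardio Flow → 1
Tue 19:30 end Zumba Power → 0
Wed 07:00 start Spin Fusion → 1
Wed 07:15 start Core Express → 2
Wed 07:45 start Pilates Blast → 3
Wed 09:45 end Spin Fusion → 2
Wed 11:30 end Pilates Blast → 1
Wed 12:00 end Core Express → 0
Wed 12:00 start Dance 30 → 1
Wed 15:15 end Dance 30 → 0
Peak is 3, at Wed 07:45 (Core Express, Pilates Blast, Spin Fusion).

3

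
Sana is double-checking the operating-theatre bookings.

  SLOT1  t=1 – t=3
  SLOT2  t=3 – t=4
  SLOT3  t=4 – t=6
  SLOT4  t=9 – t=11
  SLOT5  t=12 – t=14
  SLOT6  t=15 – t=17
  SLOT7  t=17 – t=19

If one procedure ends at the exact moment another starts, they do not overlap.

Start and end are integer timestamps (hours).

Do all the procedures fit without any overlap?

Sorted by start: SLOT1, SLOT2, SLOT3, SLOT4, SLOT5, SLOT6, SLOT7.
SLOT2 starts exactly when SLOT1 ends (back-to-back, no overlap), so nothing later overlaps SLOT1 either.
SLOT3 starts exactly when SLOT2 ends (back-to-back, no overlap), so nothing later overlaps SLOT2 either.
SLOT4 starts after SLOT3 ends, so nothing later overlaps SLOT3 either.
SLOT5 starts after SLOT4 ends, so nothing later overlaps SLOT4 either.
SLOT6 starts after SLOT5 ends, so nothing later overlaps SLOT5 either.
SLOT7 starts exactly when SLOT6 ends (back-to-back, no overlap).
Every pair is clear; the schedule has no overlaps.

Yes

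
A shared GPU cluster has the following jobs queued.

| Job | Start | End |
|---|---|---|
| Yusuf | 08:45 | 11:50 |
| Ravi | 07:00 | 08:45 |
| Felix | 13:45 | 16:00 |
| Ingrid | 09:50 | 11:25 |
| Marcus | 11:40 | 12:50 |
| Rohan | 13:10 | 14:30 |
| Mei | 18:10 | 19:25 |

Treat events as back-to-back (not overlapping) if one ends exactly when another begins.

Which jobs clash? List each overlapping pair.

Sorted by start: Ravi, Yusuf, Ingrid, Marcus, Rohan, Felix, Mei.
Yusuf starts exactly when Ravi ends (back-to-back, no overlap) — done with Ravi.
Ingrid starts before Yusuf ends → Yusuf and Ingrid overlap.
Marcus starts before Yusuf ends → Yusuf and Marcus overlap.
Rohan starts after Yusuf ends — done with Yusuf.
Marcus starts after Ingrid ends — done with Ingrid.
Rohan starts after Marcus ends — done with Marcus.
Felix starts before Rohan ends → Rohan and Felix overlap.
Mei starts after Rohan ends.
Mei starts after Felix ends.

Felix & Rohan, Ingrid & Yusuf, Marcus & Yusuf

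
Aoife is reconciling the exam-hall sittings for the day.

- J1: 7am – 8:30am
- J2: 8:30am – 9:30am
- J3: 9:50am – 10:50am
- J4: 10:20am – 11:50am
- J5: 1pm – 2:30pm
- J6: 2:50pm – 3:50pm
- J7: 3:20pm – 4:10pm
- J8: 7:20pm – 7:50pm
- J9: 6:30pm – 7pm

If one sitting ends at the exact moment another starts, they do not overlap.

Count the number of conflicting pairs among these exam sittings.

2

Sorted by start: J1, J2, J3, J4, J5, J6, J7, J9, J8.
J2 starts exactly when J1 ends (back-to-back, no overlap), so nothing later overlaps J1 either.
J3 starts after J2 ends, so nothing later overlaps J2 either.
J4 starts before J3 ends → J3 and J4 overlap.
J5 starts after J3 ends, so nothing later overlaps J3 either.
J5 starts after J4 ends, so nothing later overlaps J4 either.
J6 starts after J5 ends, so nothing later overlaps J5 either.
J7 starts before J6 ends → J6 and J7 overlap.
J9 starts after J6 ends, so nothing later overlaps J6 either.
J9 starts after J7 ends, so nothing later overlaps J7 either.
J8 starts after J9 ends.
Overlapping pairs: J3 & J4, J6 & J7 — 2 in total.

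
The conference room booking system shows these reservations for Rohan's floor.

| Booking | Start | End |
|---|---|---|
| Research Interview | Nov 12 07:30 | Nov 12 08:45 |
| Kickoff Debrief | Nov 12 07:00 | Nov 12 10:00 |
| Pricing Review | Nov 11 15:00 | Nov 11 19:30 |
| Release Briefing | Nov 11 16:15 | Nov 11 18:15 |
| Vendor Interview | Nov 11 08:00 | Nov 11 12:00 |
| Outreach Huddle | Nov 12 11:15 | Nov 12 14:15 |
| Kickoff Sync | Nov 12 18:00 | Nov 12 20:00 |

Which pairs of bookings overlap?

Kickoff Debrief & Research Interview, Pricing Review & Release Briefing

Sorted by start: Vendor Interview, Pricing Review, Release Briefing, Kickoff Debrief, Research Interview, Outreach Huddle, Kickoff Sync.
Pricing Review starts after Vendor Interview ends; Vendor Interview is clear from here.
Release Briefing starts before Pricing Review ends → Pricing Review and Release Briefing overlap.
Kickoff Debrief starts after Pricing Review ends; Pricing Review is clear from here.
Kickoff Debrief starts after Release Briefing ends; Release Briefing is clear from here.
Research Interview starts before Kickoff Debrief ends → Kickoff Debrief and Research Interview overlap.
Outreach Huddle starts after Kickoff Debrief ends; Kickoff Debrief is clear from here.
Outreach Huddle starts after Research Interview ends; Research Interview is clear from here.
Kickoff Sync starts after Outreach Huddle ends.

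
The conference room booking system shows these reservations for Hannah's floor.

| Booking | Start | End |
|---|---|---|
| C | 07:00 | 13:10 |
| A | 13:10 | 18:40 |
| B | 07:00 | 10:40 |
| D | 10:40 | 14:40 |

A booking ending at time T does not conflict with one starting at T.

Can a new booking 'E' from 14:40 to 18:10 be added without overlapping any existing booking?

No — it overlaps A

B: ends 10:40 at or before E starts 14:40 → clear.
C: ends 13:10 at or before E starts 14:40 → clear.
D: ends 14:40 at or before E starts 14:40 → clear.
A: starts 13:10 before E ends 18:10, and ends 18:40 after E starts 14:40 → overlap.
E overlaps A.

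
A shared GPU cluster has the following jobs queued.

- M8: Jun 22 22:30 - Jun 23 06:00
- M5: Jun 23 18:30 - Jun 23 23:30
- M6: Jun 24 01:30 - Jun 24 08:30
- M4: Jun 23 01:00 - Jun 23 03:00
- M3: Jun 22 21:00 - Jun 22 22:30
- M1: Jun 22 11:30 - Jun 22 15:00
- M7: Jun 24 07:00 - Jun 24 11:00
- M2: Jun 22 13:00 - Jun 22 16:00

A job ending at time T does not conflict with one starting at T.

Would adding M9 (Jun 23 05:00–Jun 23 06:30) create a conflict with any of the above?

Yes — it overlaps M8

M1: ends Jun 22 15:00 at or before M9 starts Jun 23 05:00 → clear.
M2: ends Jun 22 16:00 at or before M9 starts Jun 23 05:00 → clear.
M3: ends Jun 22 22:30 at or before M9 starts Jun 23 05:00 → clear.
M8: starts Jun 22 22:30 before M9 ends Jun 23 06:30, and ends Jun 23 06:00 after M9 starts Jun 23 05:00 → overlap.
M4: ends Jun 23 03:00 at or before M9 starts Jun 23 05:00 → clear.
M5: starts Jun 23 18:30 at or after M9 ends Jun 23 06:30 → clear.
M6: starts Jun 24 01:30 at or after M9 ends Jun 23 06:30 → clear.
M7: starts Jun 24 07:00 at or after M9 ends Jun 23 06:30 → clear.
M9 overlaps M8.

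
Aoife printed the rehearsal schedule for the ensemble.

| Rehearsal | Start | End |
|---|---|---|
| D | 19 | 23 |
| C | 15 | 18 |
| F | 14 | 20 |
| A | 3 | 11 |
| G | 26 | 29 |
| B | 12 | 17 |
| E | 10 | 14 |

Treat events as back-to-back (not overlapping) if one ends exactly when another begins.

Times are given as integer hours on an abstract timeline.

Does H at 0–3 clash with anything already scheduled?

No — it doesn't clash with anything

A: starts 3 at or after H ends 3 → clear.
E: starts 10 at or after H ends 3 → clear.
B: starts 12 at or after H ends 3 → clear.
F: starts 14 at or after H ends 3 → clear.
C: starts 15 at or after H ends 3 → clear.
D: starts 19 at or after H ends 3 → clear.
G: starts 26 at or after H ends 3 → clear.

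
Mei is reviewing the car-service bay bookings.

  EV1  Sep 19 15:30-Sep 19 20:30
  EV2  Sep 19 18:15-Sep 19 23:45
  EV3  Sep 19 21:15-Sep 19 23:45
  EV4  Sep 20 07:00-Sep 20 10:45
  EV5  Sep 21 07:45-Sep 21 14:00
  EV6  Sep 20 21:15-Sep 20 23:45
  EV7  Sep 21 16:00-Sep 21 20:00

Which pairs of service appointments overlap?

EV1 & EV2, EV2 & EV3

Sorted by start: EV1, EV2, EV3, EV4, EV6, EV5, EV7.
EV2 starts before EV1 ends → EV1 and EV2 overlap.
EV3 starts after EV1 ends — done with EV1.
EV3 starts before EV2 ends → EV2 and EV3 overlap.
EV4 starts after EV2 ends — done with EV2.
EV4 starts after EV3 ends — done with EV3.
EV6 starts after EV4 ends — done with EV4.
EV5 starts after EV6 ends — done with EV6.
EV7 starts after EV5 ends.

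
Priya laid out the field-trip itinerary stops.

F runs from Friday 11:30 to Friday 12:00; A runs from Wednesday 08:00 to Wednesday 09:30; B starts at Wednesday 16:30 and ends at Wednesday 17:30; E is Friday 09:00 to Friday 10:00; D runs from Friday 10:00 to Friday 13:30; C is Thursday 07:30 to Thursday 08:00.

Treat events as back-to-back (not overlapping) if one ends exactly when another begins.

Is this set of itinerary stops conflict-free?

Sorted by start: A, B, C, E, D, F.
B starts after A ends — done with A.
C starts after B ends — done with B.
E starts after C ends — done with C.
D starts exactly when E ends (back-to-back, no overlap) — done with E.
F starts before D ends → D and F overlap.
That's a conflict, so the schedule is not conflict-free.

No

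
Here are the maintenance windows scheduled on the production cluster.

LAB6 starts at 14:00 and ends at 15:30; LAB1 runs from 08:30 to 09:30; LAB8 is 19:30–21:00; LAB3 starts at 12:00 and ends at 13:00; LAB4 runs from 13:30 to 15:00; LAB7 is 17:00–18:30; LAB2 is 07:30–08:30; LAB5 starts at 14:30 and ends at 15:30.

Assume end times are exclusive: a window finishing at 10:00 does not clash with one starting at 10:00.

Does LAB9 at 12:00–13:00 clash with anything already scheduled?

Yes — it overlaps LAB3

LAB2: ends 08:30 at or before LAB9 starts 12:00 → clear.
LAB1: ends 09:30 at or before LAB9 starts 12:00 → clear.
LAB3: starts 12:00 before LAB9 ends 13:00, and ends 13:00 after LAB9 starts 12:00 → overlap.
LAB4: starts 13:30 at or after LAB9 ends 13:00 → clear.
LAB6: starts 14:00 at or after LAB9 ends 13:00 → clear.
LAB5: starts 14:30 at or after LAB9 ends 13:00 → clear.
LAB7: starts 17:00 at or after LAB9 ends 13:00 → clear.
LAB8: starts 19:30 at or after LAB9 ends 13:00 → clear.
LAB9 overlaps LAB3.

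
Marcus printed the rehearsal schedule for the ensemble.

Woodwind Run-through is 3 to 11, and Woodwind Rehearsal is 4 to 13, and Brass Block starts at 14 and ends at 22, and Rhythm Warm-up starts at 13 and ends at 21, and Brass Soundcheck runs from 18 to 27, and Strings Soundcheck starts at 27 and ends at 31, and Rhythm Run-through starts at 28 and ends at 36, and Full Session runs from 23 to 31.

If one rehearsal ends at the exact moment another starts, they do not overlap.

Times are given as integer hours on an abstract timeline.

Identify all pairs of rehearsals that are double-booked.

Brass Block & Brass Soundcheck, Brass Block & Rhythm Warm-up, Brass Soundcheck & Full Session, Brass Soundcheck & Rhythm Warm-up, Full Session & Rhythm Run-through, Full Session & Strings Soundcheck, Rhythm Run-through & Strings Soundcheck, Woodwind Rehearsal & Woodwind Run-through

Sorted by start: Woodwind Run-through, Woodwind Rehearsal, Rhythm Warm-up, Brass Block, Brass Soundcheck, Full Session, Strings Soundcheck, Rhythm Run-through.
Woodwind Rehearsal starts before Woodwind Run-through ends → Woodwind Run-through and Woodwind Rehearsal overlap.
Rhythm Warm-up starts after Woodwind Run-through ends, so Woodwind Run-through has no further overlaps.
Rhythm Warm-up starts exactly when Woodwind Rehearsal ends (back-to-back, no overlap), so Woodwind Rehearsal has no further overlaps.
Brass Block starts before Rhythm Warm-up ends → Rhythm Warm-up and Brass Block overlap.
Brass Soundcheck starts before Rhythm Warm-up ends → Rhythm Warm-up and Brass Soundcheck overlap.
Full Session starts after Rhythm Warm-up ends, so Rhythm Warm-up has no further overlaps.
Brass Soundcheck starts before Brass Block ends → Brass Block and Brass Soundcheck overlap.
Full Session starts after Brass Block ends, so Brass Block has no further overlaps.
Full Session starts before Brass Soundcheck ends → Brass Soundcheck and Full Session overlap.
Strings Soundcheck starts exactly when Brass Soundcheck ends (back-to-back, no overlap), so Brass Soundcheck has no further overlaps.
Strings Soundcheck starts before Full Session ends → Full Session and Strings Soundcheck overlap.
Rhythm Run-through starts before Full Session ends → Full Session and Rhythm Run-through overlap.
Rhythm Run-through starts before Strings Soundcheck ends → Strings Soundcheck and Rhythm Run-through overlap.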